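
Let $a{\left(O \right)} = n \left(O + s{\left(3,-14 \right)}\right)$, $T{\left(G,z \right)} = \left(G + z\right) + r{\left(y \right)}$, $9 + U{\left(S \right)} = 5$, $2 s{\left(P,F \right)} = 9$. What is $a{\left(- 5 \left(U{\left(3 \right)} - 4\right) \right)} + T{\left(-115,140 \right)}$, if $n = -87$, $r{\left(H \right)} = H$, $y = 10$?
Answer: $- \frac{7673}{2} \approx -3836.5$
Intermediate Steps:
$s{\left(P,F \right)} = \frac{9}{2}$ ($s{\left(P,F \right)} = \frac{1}{2} \cdot 9 = \frac{9}{2}$)
$U{\left(S \right)} = -4$ ($U{\left(S \right)} = -9 + 5 = -4$)
$T{\left(G,z \right)} = 10 + G + z$ ($T{\left(G,z \right)} = \left(G + z\right) + 10 = 10 + G + z$)
$a{\left(O \right)} = - \frac{783}{2} - 87 O$ ($a{\left(O \right)} = - 87 \left(O + \frac{9}{2}\right) = - 87 \left(\frac{9}{2} + O\right) = - \frac{783}{2} - 87 O$)
$a{\left(- 5 \left(U{\left(3 \right)} - 4\right) \right)} + T{\left(-115,140 \right)} = \left(- \frac{783}{2} - 87 \left(- 5 \left(-4 - 4\right)\right)\right) + \left(10 - 115 + 140\right) = \left(- \frac{783}{2} - 87 \left(\left(-5\right) \left(-8\right)\right)\right) + 35 = \left(- \frac{783}{2} - 3480\right) + 35 = - \frac{7743}{2} + 35 = - \frac{7673}{2}$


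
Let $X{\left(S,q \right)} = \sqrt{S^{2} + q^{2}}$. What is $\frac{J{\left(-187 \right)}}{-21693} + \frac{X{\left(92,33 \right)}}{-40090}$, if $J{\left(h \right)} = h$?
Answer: $\frac{187}{21693} - \frac{\sqrt{9553}}{40090} \approx 0.0061823$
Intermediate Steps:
$\frac{J{\left(-187 \right)}}{-21693} + \frac{X{\left(92,33 \right)}}{-40090} = - \frac{187}{-21693} + \frac{\sqrt{92^{2} + 33^{2}}}{-40090} = \left(-187\right) \left(- \frac{1}{21693}\right) + \sqrt{8464 + 1089} \left(- \frac{1}{40090}\right) = \frac{187}{21693} + \sqrt{9553} \left(- \frac{1}{40090}\right) = \frac{187}{21693} - \frac{\sqrt{9553}}{40090}$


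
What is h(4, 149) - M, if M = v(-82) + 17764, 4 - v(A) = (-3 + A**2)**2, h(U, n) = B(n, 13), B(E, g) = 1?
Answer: 45154074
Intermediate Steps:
h(U, n) = 1
v(A) = 4 - (-3 + A**2)**2
M = -45154073 (M = (4 - (-3 + (-82)**2)**2) + 17764 = (4 - (-3 + 6724)**2) + 17764 = (4 - 1*6721**2) + 17764 = (4 - 1*45171841) + 17764 = (4 - 45171841) + 17764 = -45171837 + 17764 = -45154073)
h(4, 149) - M = 1 - 1*(-45154073) = 1 + 45154073 = 45154074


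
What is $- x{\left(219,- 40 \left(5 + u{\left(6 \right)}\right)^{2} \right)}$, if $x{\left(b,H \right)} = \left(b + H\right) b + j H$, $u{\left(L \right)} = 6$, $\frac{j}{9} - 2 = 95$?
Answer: $5237319$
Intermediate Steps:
$j = 873$ ($j = 18 + 9 \cdot 95 = 18 + 855 = 873$)
$x{\left(b,H \right)} = 873 H + b \left(H + b\right)$ ($x{\left(b,H \right)} = \left(b + H\right) b + 873 H = \left(H + b\right) b + 873 H = b \left(H + b\right) + 873 H = 873 H + b \left(H + b\right)$)
$- x{\left(219,- 40 \left(5 + u{\left(6 \right)}\right)^{2} \right)} = - (219^{2} + 873 \left(- 40 \left(5 + 6\right)^{2}\right) + - 40 \left(5 + 6\right)^{2} \cdot 219) = - (47961 + 873 \left(- 40 \cdot 11^{2}\right) + - 40 \cdot 11^{2} \cdot 219) = - (47961 + 873 \left(\left(-40\right) 121\right) + \left(-40\right) 121 \cdot 219) = - (47961 + 873 \left(-4840\right) - 1059960) = - (47961 - 4225320 - 1059960) = \left(-1\right) \left(-5237319\right) = 5237319$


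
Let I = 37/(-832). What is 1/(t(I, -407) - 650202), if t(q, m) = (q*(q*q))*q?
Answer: -479174066176/311559936173893391 ≈ -1.5380e-6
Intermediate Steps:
I = -37/832 (I = 37*(-1/832) = -37/832 ≈ -0.044471)
t(q, m) = q⁴ (t(q, m) = (q*q²)*q = q³*q = q⁴)
1/(t(I, -407) - 650202) = 1/((-37/832)⁴ - 650202) = 1/(1874161/479174066176 - 650202) = 1/(-311559936173893391/479174066176) = -479174066176/311559936173893391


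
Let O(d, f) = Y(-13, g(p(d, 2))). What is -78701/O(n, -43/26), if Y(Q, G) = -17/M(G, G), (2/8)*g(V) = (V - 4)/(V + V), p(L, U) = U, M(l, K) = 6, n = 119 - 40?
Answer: 472206/17 ≈ 27777.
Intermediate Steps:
n = 79
g(V) = 2*(-4 + V)/V (g(V) = 4*((V - 4)/(V + V)) = 4*((-4 + V)/((2*V))) = 4*((-4 + V)*(1/(2*V))) = 4*((-4 + V)/(2*V)) = 2*(-4 + V)/V)
Y(Q, G) = -17/6
O(d, f) = -17/6
-78701/O(n, -43/26) = -78701/(-17/6) = -78701*(-6/17) = 472206/17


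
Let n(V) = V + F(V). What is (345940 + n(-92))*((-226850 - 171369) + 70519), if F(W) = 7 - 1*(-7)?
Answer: -113338977400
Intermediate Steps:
F(W) = 14 (F(W) = 7 + 7 = 14)
n(V) = 14 + V (n(V) = V + 14 = 14 + V)
(345940 + n(-92))*((-226850 - 171369) + 70519) = (345940 + (14 - 92))*((-226850 - 171369) + 70519) = (345940 - 78)*(-398219 + 70519) = 345862*(-327700) = -113338977400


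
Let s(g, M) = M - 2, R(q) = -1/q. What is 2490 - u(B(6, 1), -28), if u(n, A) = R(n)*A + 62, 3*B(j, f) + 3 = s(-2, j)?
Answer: 2344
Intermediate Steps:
s(g, M) = -2 + M
B(j, f) = -5/3 + j/3 (B(j, f) = -1 + (-2 + j)/3 = -1 + (-⅔ + j/3) = -5/3 + j/3)
u(n, A) = 62 - A/n (u(n, A) = (-1/n)*A + 62 = -A/n + 62 = 62 - A/n)
2490 - u(B(6, 1), -28) = 2490 - (62 - 1*(-28)/(-5/3 + (⅓)*6)) = 2490 - (62 - 1*(-28)/(-5/3 + 2)) = 2490 - (62 - 1*(-28)/⅓) = 2490 - (62 - 1*(-28)*3) = 2490 - (62 + 84) = 2490 - 1*146 = 2490 - 146 = 2344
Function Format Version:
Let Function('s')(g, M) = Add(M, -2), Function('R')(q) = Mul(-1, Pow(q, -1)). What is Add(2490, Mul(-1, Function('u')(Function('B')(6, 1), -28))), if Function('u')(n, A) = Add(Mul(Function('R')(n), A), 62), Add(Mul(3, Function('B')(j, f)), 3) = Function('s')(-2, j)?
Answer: 2344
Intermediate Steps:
Function('s')(g, M) = Add(-2, M)
Function('B')(j, f) = Add(Rational(-5, 3), Mul(Rational(1, 3), j)) (Function('B')(j, f) = Add(-1, Mul(Rational(1, 3), Add(-2, j))) = Add(-1, Add(Rational(-2, 3), Mul(Rational(1, 3), j))) = Add(Rational(-5, 3), Mul(Rational(1, 3), j)))
Function('u')(n, A) = Add(62, Mul(-1, A, Pow(n, -1))) (Function('u')(n, A) = Add(Mul(Mul(-1, Pow(n, -1)), A), 62) = Add(Mul(-1, A, Pow(n, -1)), 62) = Add(62, Mul(-1, A, Pow(n, -1))))
Add(2490, Mul(-1, Function('u')(Function('B')(6, 1), -28))) = Add(2490, Mul(-1, Add(62, Mul(-1, -28, Pow(Add(Rational(-5, 3), Mul(Rational(1, 3), 6)), -1))))) = Add(2490, Mul(-1, Add(62, Mul(-1, -28, Pow(Add(Rational(-5, 3), 2), -1))))) = Add(2490, Mul(-1, Add(62, Mul(-1, -28, Pow(Rational(1, 3), -1))))) = Add(2490, Mul(-1, Add(62, Mul(-1, -28, 3)))) = Add(2490, Mul(-1, Add(62, 84))) = Add(2490, Mul(-1, 146)) = Add(2490, -146) = 2344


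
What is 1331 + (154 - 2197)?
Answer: -712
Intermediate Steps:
1331 + (154 - 2197) = 1331 - 2043 = -712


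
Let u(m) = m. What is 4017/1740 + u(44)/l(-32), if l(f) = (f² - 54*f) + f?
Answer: 9169/3944 ≈ 2.3248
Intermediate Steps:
l(f) = f² - 53*f
4017/1740 + u(44)/l(-32) = 4017/1740 + 44/((-32*(-53 - 32))) = 4017*(1/1740) + 44/((-32*(-85))) = 1339/580 + 44/2720 = 1339/580 + 44*(1/2720) = 1339/580 + 11/680 = 9169/3944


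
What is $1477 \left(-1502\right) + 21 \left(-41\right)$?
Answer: $-2219315$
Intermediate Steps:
$1477 \left(-1502\right) + 21 \left(-41\right) = -2218454 - 861 = -2219315$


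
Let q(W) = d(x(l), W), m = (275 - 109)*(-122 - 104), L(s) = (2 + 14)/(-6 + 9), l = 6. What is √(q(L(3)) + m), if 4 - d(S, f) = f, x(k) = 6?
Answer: 2*I*√84414/3 ≈ 193.69*I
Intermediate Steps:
L(s) = 16/3
m = -37516 (m = 166*(-226) = -37516)
d(S, f) = 4 - f
q(W) = 4 - W
√(q(L(3)) + m) = √((4 - 1*16/3) - 37516) = √((4 - 16/3) - 37516) = √(-4/3 - 37516) = √(-112552/3) = 2*I*√84414/3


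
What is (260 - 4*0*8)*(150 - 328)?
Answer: -46280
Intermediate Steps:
(260 - 4*0*8)*(150 - 328) = (260 + 0*8)*(-178) = (260 + 0)*(-178) = 260*(-178) = -46280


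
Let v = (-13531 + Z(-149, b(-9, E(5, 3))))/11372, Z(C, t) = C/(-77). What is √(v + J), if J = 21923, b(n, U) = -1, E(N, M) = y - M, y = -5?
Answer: √4202150249157014/437822 ≈ 148.06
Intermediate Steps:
E(N, M) = -5 - M
Z(C, t) = -C/77 (Z(C, t) = C*(-1/77) = -C/77)
v = -520869/437822 (v = (-13531 - 1/77*(-149))/11372 = (-13531 + 149/77)*(1/11372) = -1041738/77*1/11372 = -520869/437822 ≈ -1.1897)
√(v + J) = √(-520869/437822 + 21923) = √(9597850837/437822) = √4202150249157014/437822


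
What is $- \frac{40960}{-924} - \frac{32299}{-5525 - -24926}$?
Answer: $\frac{21245019}{497959} \approx 42.664$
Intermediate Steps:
$- \frac{40960}{-924} - \frac{32299}{-5525 - -24926} = \left(-40960\right) \left(- \frac{1}{924}\right) - \frac{32299}{-5525 + 24926} = \frac{10240}{231} - \frac{32299}{19401} = \frac{21245019}{497959}$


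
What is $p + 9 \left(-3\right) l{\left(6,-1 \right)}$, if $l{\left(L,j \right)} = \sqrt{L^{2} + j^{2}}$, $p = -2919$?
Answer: $-2919 - 27 \sqrt{37} \approx -3083.2$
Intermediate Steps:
$p + 9 \left(-3\right) l{\left(6,-1 \right)} = -2919 + 9 \left(-3\right) \sqrt{6^{2} + \left(-1\right)^{2}} = -2919 - 27 \sqrt{36 + 1} = -2919 - 27 \sqrt{37}$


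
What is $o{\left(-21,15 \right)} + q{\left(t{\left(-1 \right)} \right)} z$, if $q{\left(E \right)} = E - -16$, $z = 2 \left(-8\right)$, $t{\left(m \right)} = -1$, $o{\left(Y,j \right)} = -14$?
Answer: $-254$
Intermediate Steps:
$z = -16$
$q{\left(E \right)} = 16 + E$ ($q{\left(E \right)} = E + 16 = 16 + E$)
$o{\left(-21,15 \right)} + q{\left(t{\left(-1 \right)} \right)} z = -14 + \left(16 - 1\right) \left(-16\right) = -14 + 15 \left(-16\right) = -14 - 240 = -254$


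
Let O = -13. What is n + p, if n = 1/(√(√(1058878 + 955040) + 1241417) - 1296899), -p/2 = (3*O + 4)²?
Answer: -2450 - 1/(1296899 - √(1241417 + √2013918)) ≈ -2450.0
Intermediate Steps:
p = -2450 (p = -2*(3*(-13) + 4)² = -2*(-39 + 4)² = -2*(-35)² = -2*1225 = -2450)
n = 1/(-1296899 + √(1241417 + √2013918)) (n = 1/(√(√2013918 + 1241417) - 1296899) = 1/(√(1241417 + √2013918) - 1296899) = 1/(-1296899 + √(1241417 + √2013918)) ≈ -7.7173e-7)
n + p = -1/(1296899 - √(1241417 + √2013918)) - 2450 = -2450 - 1/(1296899 - √(1241417 + √2013918))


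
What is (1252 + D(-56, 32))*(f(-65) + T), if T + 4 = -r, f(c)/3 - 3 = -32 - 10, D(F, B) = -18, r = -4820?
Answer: 5798566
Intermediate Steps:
f(c) = -117 (f(c) = 9 + 3*(-32 - 10) = 9 + 3*(-42) = 9 - 126 = -117)
T = 4816 (T = -4 - 1*(-4820) = -4 + 4820 = 4816)
(1252 + D(-56, 32))*(f(-65) + T) = (1252 - 18)*(-117 + 4816) = 1234*4699 = 5798566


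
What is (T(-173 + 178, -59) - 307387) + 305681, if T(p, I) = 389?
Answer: -1317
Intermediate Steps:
(T(-173 + 178, -59) - 307387) + 305681 = (389 - 307387) + 305681 = -306998 + 305681 = -1317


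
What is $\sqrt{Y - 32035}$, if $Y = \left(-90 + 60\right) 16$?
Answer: $i \sqrt{32515} \approx 180.32 i$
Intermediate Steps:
$Y = -480$ ($Y = \left(-30\right) 16 = -480$)
$\sqrt{Y - 32035} = \sqrt{-480 - 32035} = \sqrt{-32515} = i \sqrt{32515}$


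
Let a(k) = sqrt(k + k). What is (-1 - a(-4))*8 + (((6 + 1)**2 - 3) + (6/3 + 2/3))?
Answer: 122/3 - 16*I*sqrt(2) ≈ 40.667 - 22.627*I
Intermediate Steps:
a(k) = sqrt(2)*sqrt(k) (a(k) = sqrt(2*k) = sqrt(2)*sqrt(k))
(-1 - a(-4))*8 + (((6 + 1)**2 - 3) + (6/3 + 2/3)) = (-1 - sqrt(2)*sqrt(-4))*8 + (((6 + 1)**2 - 3) + (6/3 + 2/3)) = (-1 - sqrt(2)*2*I)*8 + ((7**2 - 3) + (6*(1/3) + 2*(1/3))) = (-1 - 2*I*sqrt(2))*8 + ((49 - 3) + (2 + 2/3)) = (-1 - 2*I*sqrt(2))*8 + (46 + 8/3) = (-8 - 16*I*sqrt(2)) + 146/3 = 122/3 - 16*I*sqrt(2)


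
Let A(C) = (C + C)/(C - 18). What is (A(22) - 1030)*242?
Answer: -246598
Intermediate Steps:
A(C) = 2*C/(-18 + C) (A(C) = (2*C)/(-18 + C) = 2*C/(-18 + C))
(A(22) - 1030)*242 = (2*22/(-18 + 22) - 1030)*242 = (2*22/4 - 1030)*242 = (2*22*(1/4) - 1030)*242 = (11 - 1030)*242 = -1019*242 = -246598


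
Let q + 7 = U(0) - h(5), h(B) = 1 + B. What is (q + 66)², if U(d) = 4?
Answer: 3249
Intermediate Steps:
q = -9 (q = -7 + (4 - (1 + 5)) = -7 + (4 - 1*6) = -7 + (4 - 6) = -7 - 2 = -9)
(q + 66)² = (-9 + 66)² = 57² = 3249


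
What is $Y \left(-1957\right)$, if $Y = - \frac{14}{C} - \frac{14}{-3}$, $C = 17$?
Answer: $- \frac{383572}{51} \approx -7521.0$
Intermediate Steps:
$Y = \frac{196}{51}$ ($Y = - \frac{14}{17} - \frac{14}{-3} = \left(-14\right) \frac{1}{17} - - \frac{14}{3} = - \frac{14}{17} + \frac{14}{3} = \frac{196}{51} \approx 3.8431$)
$Y \left(-1957\right) = \frac{196}{51} \left(-1957\right) = - \frac{383572}{51}$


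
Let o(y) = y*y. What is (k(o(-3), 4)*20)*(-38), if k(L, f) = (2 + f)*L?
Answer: -41040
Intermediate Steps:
o(y) = y**2
k(L, f) = L*(2 + f)
(k(o(-3), 4)*20)*(-38) = (((-3)**2*(2 + 4))*20)*(-38) = ((9*6)*20)*(-38) = (54*20)*(-38) = 1080*(-38) = -41040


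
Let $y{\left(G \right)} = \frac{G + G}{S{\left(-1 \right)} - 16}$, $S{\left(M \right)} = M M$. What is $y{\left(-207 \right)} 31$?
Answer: $\frac{4278}{5} \approx 855.6$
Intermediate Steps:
$S{\left(M \right)} = M^{2}$
$y{\left(G \right)} = - \frac{2 G}{15}$ ($y{\left(G \right)} = \frac{G + G}{\left(-1\right)^{2} - 16} = \frac{2 G}{1 - 16} = \frac{2 G}{-15} = 2 G \left(- \frac{1}{15}\right) = - \frac{2 G}{15}$)
$y{\left(-207 \right)} 31 = \left(- \frac{2}{15}\right) \left(-207\right) 31 = \frac{138}{5} \cdot 31 = \frac{4278}{5}$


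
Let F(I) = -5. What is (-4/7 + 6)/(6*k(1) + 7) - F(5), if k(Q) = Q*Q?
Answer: 493/91 ≈ 5.4176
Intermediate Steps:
k(Q) = Q²
(-4/7 + 6)/(6*k(1) + 7) - F(5) = (-4/7 + 6)/(6*1² + 7) - 1*(-5) = (-4*⅐ + 6)/(6*1 + 7) + 5 = (-4/7 + 6)/(6 + 7) + 5 = (38/7)/13 + 5 = (38/7)*(1/13) + 5 = 38/91 + 5 = 493/91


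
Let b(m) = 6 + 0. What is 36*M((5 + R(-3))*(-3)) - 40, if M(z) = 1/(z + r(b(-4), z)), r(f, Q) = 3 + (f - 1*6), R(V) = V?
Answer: -52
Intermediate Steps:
b(m) = 6
r(f, Q) = -3 + f (r(f, Q) = 3 + (f - 6) = 3 + (-6 + f) = -3 + f)
M(z) = 1/(3 + z) (M(z) = 1/(z + (-3 + 6)) = 1/(z + 3) = 1/(3 + z))
36*M((5 + R(-3))*(-3)) - 40 = 36/(3 + (5 - 3)*(-3)) - 40 = 36/(3 + 2*(-3)) - 40 = 36/(3 - 6) - 40 = 36/(-3) - 40 = 36*(-⅓) - 40 = -12 - 40 = -52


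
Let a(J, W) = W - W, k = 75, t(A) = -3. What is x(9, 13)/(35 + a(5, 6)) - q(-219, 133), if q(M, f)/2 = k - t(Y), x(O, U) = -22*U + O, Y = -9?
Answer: -5737/35 ≈ -163.91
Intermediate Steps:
a(J, W) = 0
x(O, U) = O - 22*U
q(M, f) = 156 (q(M, f) = 2*(75 - 1*(-3)) = 2*(75 + 3) = 2*78 = 156)
x(9, 13)/(35 + a(5, 6)) - q(-219, 133) = (9 - 22*13)/(35 + 0) - 1*156 = (9 - 286)/35 - 156 = (1/35)*(-277) - 156 = -277/35 - 156 = -5737/35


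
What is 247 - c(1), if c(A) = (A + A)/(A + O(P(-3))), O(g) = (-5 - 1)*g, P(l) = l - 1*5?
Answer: 12101/49 ≈ 246.96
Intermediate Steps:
P(l) = -5 + l (P(l) = l - 5 = -5 + l)
O(g) = -6*g
c(A) = 2*A/(48 + A) (c(A) = (A + A)/(A - 6*(-5 - 3)) = (2*A)/(A - 6*(-8)) = (2*A)/(A + 48) = (2*A)/(48 + A) = 2*A/(48 + A))
247 - c(1) = 247 - 2/(48 + 1) = 247 - 2/49 = 12101/49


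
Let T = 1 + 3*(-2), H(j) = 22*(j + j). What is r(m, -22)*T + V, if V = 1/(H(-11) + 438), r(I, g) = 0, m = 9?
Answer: -1/46 ≈ -0.021739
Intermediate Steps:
H(j) = 44*j (H(j) = 22*(2*j) = 44*j)
T = -5 (T = 1 - 6 = -5)
V = -1/46 (V = 1/(44*(-11) + 438) = 1/(-484 + 438) = 1/(-46) = -1/46 ≈ -0.021739)
r(m, -22)*T + V = 0*(-5) - 1/46 = 0 - 1/46 = -1/46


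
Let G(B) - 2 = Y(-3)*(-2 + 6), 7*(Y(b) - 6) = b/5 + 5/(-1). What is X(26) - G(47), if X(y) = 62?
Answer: 196/5 ≈ 39.200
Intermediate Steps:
Y(b) = 37/7 + b/35 (Y(b) = 6 + (b/5 + 5/(-1))/7 = 6 + (b*(⅕) + 5*(-1))/7 = 6 + (b/5 - 5)/7 = 6 + (-5 + b/5)/7 = 6 + (-5/7 + b/35) = 37/7 + b/35)
G(B) = 114/5 (G(B) = 2 + (37/7 + (1/35)*(-3))*(-2 + 6) = 2 + (37/7 - 3/35)*4 = 2 + (26/5)*4 = 2 + 104/5 = 114/5)
X(26) - G(47) = 62 - 1*114/5 = 62 - 114/5 = 196/5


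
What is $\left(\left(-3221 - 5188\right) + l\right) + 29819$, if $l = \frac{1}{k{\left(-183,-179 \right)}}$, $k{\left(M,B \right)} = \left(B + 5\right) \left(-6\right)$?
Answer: $\frac{22352041}{1044} \approx 21410.0$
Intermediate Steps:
$k{\left(M,B \right)} = -30 - 6 B$ ($k{\left(M,B \right)} = \left(5 + B\right) \left(-6\right) = -30 - 6 B$)
$l = \frac{1}{1044}$ ($l = \frac{1}{-30 - -1074} = \frac{1}{-30 + 1074} = \frac{1}{1044} \approx 0.00095785$)
$\left(\left(-3221 - 5188\right) + l\right) + 29819 = \left(\left(-3221 - 5188\right) + \frac{1}{1044}\right) + 29819 = \left(-8409 + \frac{1}{1044}\right) + 29819 = - \frac{8778995}{1044} + 29819 = \frac{22352041}{1044}$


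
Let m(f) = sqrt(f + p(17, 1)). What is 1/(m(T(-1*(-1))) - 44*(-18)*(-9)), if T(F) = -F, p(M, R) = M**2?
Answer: -99/705668 - sqrt(2)/4234008 ≈ -0.00014063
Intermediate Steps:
m(f) = sqrt(289 + f) (m(f) = sqrt(f + 17**2) = sqrt(f + 289) = sqrt(289 + f))
1/(m(T(-1*(-1))) - 44*(-18)*(-9)) = 1/(sqrt(289 - (-1)*(-1)) - 44*(-18)*(-9)) = 1/(sqrt(289 - 1*1) + 792*(-9)) = 1/(sqrt(289 - 1) - 7128) = 1/(sqrt(288) - 7128) = 1/(12*sqrt(2) - 7128) = 1/(-7128 + 12*sqrt(2))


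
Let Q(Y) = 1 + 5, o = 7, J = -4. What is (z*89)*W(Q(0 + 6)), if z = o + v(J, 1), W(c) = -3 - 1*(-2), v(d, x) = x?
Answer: -712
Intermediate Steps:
Q(Y) = 6
W(c) = -1 (W(c) = -3 + 2 = -1)
z = 8 (z = 7 + 1 = 8)
(z*89)*W(Q(0 + 6)) = (8*89)*(-1) = 712*(-1) = -712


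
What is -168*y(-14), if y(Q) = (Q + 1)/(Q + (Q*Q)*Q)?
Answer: -156/197 ≈ -0.79188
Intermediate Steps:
y(Q) = (1 + Q)/(Q + Q³) (y(Q) = (1 + Q)/(Q + Q²*Q) = (1 + Q)/(Q + Q³))
-168*y(-14) = -168*(1 - 14)/(-14 + (-14)³) = -168*(-13)/(-14 - 2744) = -168*(-13)/(-2758) = -(-12)*(-13)/197 = -168*13/2758 = -156/197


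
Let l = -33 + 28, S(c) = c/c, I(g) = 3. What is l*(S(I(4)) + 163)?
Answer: -820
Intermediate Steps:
S(c) = 1
l = -5
l*(S(I(4)) + 163) = -5*(1 + 163) = -5*164 = -820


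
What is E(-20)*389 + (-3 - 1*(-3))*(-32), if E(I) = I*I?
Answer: 155600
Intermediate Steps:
E(I) = I²
E(-20)*389 + (-3 - 1*(-3))*(-32) = (-20)²*389 + (-3 - 1*(-3))*(-32) = 400*389 + (-3 + 3)*(-32) = 155600 + 0*(-32) = 155600 + 0 = 155600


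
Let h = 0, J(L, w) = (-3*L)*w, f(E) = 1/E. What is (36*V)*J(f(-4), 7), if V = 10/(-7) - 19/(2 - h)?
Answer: -4131/2 ≈ -2065.5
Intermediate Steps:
J(L, w) = -3*L*w
V = -153/14 (V = 10/(-7) - 19/(2 - 1*0) = 10*(-⅐) - 19/(2 + 0) = -10/7 - 19/2 = -153/14 ≈ -10.929)
(36*V)*J(f(-4), 7) = (36*(-153/14))*(-3*7/(-4)) = -(-8262)*(-1)*7/(7*4) = -2754/7*21/4 = -4131/2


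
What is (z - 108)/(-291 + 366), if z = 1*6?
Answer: -34/25 ≈ -1.3600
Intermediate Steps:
z = 6
(z - 108)/(-291 + 366) = (6 - 108)/(-291 + 366) = -102/75 = -102*1/75 = -34/25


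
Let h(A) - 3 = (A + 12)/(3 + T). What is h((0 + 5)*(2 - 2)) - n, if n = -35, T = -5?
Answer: 32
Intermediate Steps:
h(A) = -3 - A/2 (h(A) = 3 + (A + 12)/(3 - 5) = 3 + (12 + A)/(-2) = 3 + (12 + A)*(-½) = 3 + (-6 - A/2) = -3 - A/2)
h((0 + 5)*(2 - 2)) - n = (-3 - (0 + 5)*(2 - 2)/2) - 1*(-35) = (-3 - 5*0/2) + 35 = (-3 - ½*0) + 35 = (-3 + 0) + 35 = -3 + 35 = 32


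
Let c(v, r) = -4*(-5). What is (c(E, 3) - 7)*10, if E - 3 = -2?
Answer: 130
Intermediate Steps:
E = 1 (E = 3 - 2 = 1)
c(v, r) = 20
(c(E, 3) - 7)*10 = (20 - 7)*10 = 13*10 = 130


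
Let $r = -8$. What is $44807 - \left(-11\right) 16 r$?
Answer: $43399$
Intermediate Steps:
$44807 - \left(-11\right) 16 r = 44807 - \left(-11\right) 16 \left(-8\right) = 44807 - \left(-176\right) \left(-8\right) = 44807 - 1408 = 43399$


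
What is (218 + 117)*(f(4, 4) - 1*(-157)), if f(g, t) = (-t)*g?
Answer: 47235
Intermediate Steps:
f(g, t) = -g*t
(218 + 117)*(f(4, 4) - 1*(-157)) = (218 + 117)*(-1*4*4 - 1*(-157)) = 335*(-16 + 157) = 335*141 = 47235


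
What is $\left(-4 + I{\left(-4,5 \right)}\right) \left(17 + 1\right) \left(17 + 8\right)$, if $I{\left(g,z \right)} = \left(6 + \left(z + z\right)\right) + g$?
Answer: $3600$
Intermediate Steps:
$I{\left(g,z \right)} = 6 + g + 2 z$ ($I{\left(g,z \right)} = \left(6 + 2 z\right) + g = 6 + g + 2 z$)
$\left(-4 + I{\left(-4,5 \right)}\right) \left(17 + 1\right) \left(17 + 8\right) = \left(-4 + \left(6 - 4 + 2 \cdot 5\right)\right) \left(17 + 1\right) \left(17 + 8\right) = \left(-4 + \left(6 - 4 + 10\right)\right) 18 \cdot 25 = \left(-4 + 12\right) 450 = 8 \cdot 450 = 3600$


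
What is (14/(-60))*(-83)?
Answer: 581/30 ≈ 19.367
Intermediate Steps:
(14/(-60))*(-83) = (14*(-1/60))*(-83) = -7/30*(-83) = 581/30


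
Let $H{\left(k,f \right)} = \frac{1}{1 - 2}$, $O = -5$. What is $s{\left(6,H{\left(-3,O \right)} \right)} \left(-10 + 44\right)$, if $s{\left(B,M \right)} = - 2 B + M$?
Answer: $-442$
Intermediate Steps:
$H{\left(k,f \right)} = -1$ ($H{\left(k,f \right)} = \frac{1}{-1} = -1$)
$s{\left(B,M \right)} = M - 2 B$
$s{\left(6,H{\left(-3,O \right)} \right)} \left(-10 + 44\right) = \left(-1 - 12\right) \left(-10 + 44\right) = \left(-1 - 12\right) 34 = \left(-13\right) 34 = -442$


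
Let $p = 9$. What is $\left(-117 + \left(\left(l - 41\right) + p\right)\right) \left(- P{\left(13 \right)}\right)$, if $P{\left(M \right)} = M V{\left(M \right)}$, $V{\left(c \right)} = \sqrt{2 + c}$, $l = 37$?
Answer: $1456 \sqrt{15} \approx 5639.1$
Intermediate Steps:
$P{\left(M \right)} = M \sqrt{2 + M}$
$\left(-117 + \left(\left(l - 41\right) + p\right)\right) \left(- P{\left(13 \right)}\right) = \left(-117 + \left(\left(37 - 41\right) + 9\right)\right) \left(- 13 \sqrt{2 + 13}\right) = \left(-117 + \left(-4 + 9\right)\right) \left(- 13 \sqrt{15}\right) = \left(-117 + 5\right) \left(- 13 \sqrt{15}\right) = - 112 \left(- 13 \sqrt{15}\right) = 1456 \sqrt{15}$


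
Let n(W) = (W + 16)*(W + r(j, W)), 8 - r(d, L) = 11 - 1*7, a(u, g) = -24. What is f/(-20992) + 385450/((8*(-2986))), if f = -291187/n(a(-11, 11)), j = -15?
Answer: -80478921809/5014568960 ≈ -16.049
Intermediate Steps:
r(d, L) = 4 (r(d, L) = 8 - (11 - 1*7) = 8 - (11 - 7) = 8 - 1*4 = 8 - 4 = 4)
n(W) = (4 + W)*(16 + W) (n(W) = (W + 16)*(W + 4) = (16 + W)*(4 + W) = (4 + W)*(16 + W))
f = -291187/160 (f = -291187/(64 + (-24)**2 + 20*(-24)) = -291187/(64 + 576 - 480) = -291187/160 ≈ -1819.9)
f/(-20992) + 385450/((8*(-2986))) = -291187/160/(-20992) + 385450/((8*(-2986))) = -291187/160*(-1/20992) + 385450/(-23888) = 291187/3358720 + 385450*(-1/23888) = 291187/3358720 - 192725/11944 = -80478921809/5014568960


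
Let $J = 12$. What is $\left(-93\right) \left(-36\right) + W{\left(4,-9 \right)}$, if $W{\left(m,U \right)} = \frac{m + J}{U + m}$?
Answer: $\frac{16724}{5} \approx 3344.8$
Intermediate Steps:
$W{\left(m,U \right)} = \frac{12 + m}{U + m}$ ($W{\left(m,U \right)} = \frac{m + 12}{U + m} = \frac{12 + m}{U + m}$)
$\left(-93\right) \left(-36\right) + W{\left(4,-9 \right)} = \left(-93\right) \left(-36\right) + \frac{12 + 4}{-9 + 4} = 3348 + \frac{1}{-5} \cdot 16 = 3348 - \frac{16}{5} = \frac{16724}{5}$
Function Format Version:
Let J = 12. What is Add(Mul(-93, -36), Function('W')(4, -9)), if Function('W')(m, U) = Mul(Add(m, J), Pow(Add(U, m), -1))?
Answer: Rational(16724, 5) ≈ 3344.8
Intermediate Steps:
Function('W')(m, U) = Mul(Pow(Add(U, m), -1), Add(12, m)) (Function('W')(m, U) = Mul(Add(m, 12), Pow(Add(U, m), -1)) = Mul(Add(12, m), Pow(Add(U, m), -1)) = Mul(Pow(Add(U, m), -1), Add(12, m)))
Add(Mul(-93, -36), Function('W')(4, -9)) = Add(Mul(-93, -36), Mul(Pow(Add(-9, 4), -1), Add(12, 4))) = Add(3348, Mul(Pow(-5, -1), 16)) = Add(3348, Mul(Rational(-1, 5), 16)) = Add(3348, Rational(-16, 5)) = Rational(16724, 5)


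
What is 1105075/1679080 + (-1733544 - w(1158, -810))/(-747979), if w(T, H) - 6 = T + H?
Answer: 747585269453/251183315864 ≈ 2.9763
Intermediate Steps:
w(T, H) = 6 + H + T (w(T, H) = 6 + (T + H) = 6 + (H + T) = 6 + H + T)
1105075/1679080 + (-1733544 - w(1158, -810))/(-747979) = 1105075/1679080 + (-1733544 - (6 - 810 + 1158))/(-747979) = 1105075*(1/1679080) + (-1733544 - 1*354)*(-1/747979) = 221015/335816 + (-1733544 - 354)*(-1/747979) = 221015/335816 - 1733898*(-1/747979) = 221015/335816 + 1733898/747979 = 747585269453/251183315864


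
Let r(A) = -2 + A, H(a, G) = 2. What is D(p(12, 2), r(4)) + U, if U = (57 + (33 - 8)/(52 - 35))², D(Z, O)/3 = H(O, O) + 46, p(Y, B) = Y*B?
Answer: 1029652/289 ≈ 3562.8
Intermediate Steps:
p(Y, B) = B*Y
D(Z, O) = 144 (D(Z, O) = 3*(2 + 46) = 3*48 = 144)
U = 988036/289 (U = (57 + 25/17)² = (994/17)² = 988036/289 ≈ 3418.8)
D(p(12, 2), r(4)) + U = 144 + 988036/289 = 1029652/289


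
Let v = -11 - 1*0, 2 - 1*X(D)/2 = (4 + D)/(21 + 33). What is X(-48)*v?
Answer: -1672/27 ≈ -61.926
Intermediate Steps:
X(D) = 104/27 - D/27 (X(D) = 4 - 2*(4 + D)/(21 + 33) = 4 - 2*(4 + D)/54 = 4 - 2*(2/27 + D/54) = 4 + (-4/27 - D/27) = 104/27 - D/27)
v = -11 (v = -11 + 0 = -11)
X(-48)*v = (104/27 - 1/27*(-48))*(-11) = (104/27 + 16/9)*(-11) = (152/27)*(-11) = -1672/27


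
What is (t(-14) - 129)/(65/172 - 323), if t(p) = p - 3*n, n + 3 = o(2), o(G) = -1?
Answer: 22532/55491 ≈ 0.40605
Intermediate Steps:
n = -4 (n = -3 - 1 = -4)
t(p) = 12 + p (t(p) = p - 3*(-4) = p + 12 = 12 + p)
(t(-14) - 129)/(65/172 - 323) = ((12 - 14) - 129)/(65/172 - 323) = (-2 - 129)/(65*(1/172) - 323) = -131/(65/172 - 323) = -131/(-55491/172) = -131*(-172/55491) = 22532/55491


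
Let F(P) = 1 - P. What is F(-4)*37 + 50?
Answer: 235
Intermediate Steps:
F(-4)*37 + 50 = (1 - 1*(-4))*37 + 50 = (1 + 4)*37 + 50 = 5*37 + 50 = 185 + 50 = 235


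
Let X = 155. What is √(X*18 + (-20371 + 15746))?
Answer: I*√1835 ≈ 42.837*I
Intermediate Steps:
√(X*18 + (-20371 + 15746)) = √(155*18 + (-20371 + 15746)) = √(2790 - 4625) = √(-1835) = I*√1835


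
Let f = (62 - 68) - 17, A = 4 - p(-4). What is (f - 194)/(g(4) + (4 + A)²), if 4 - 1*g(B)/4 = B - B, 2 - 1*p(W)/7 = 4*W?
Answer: -217/13940 ≈ -0.015567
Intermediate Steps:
p(W) = 14 - 28*W
g(B) = 16 (g(B) = 16 - 4*(B - B) = 16 - 4*0 = 16 + 0 = 16)
A = -122 (A = 4 - (14 - 28*(-4)) = 4 - (14 + 112) = 4 - 1*126 = 4 - 126 = -122)
f = -23 (f = -6 - 17 = -23)
(f - 194)/(g(4) + (4 + A)²) = (-23 - 194)/(16 + (4 - 122)²) = -217/(16 + (-118)²) = -217/(16 + 13924) = -217/13940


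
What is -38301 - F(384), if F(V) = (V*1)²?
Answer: -185757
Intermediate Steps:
F(V) = V²
-38301 - F(384) = -38301 - 1*384² = -38301 - 1*147456 = -38301 - 147456 = -185757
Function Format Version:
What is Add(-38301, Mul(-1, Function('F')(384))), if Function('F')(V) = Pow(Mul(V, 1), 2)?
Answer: -185757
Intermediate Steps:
Function('F')(V) = Pow(V, 2)
Add(-38301, Mul(-1, Function('F')(384))) = Add(-38301, Mul(-1, Pow(384, 2))) = Add(-38301, Mul(-1, 147456)) = Add(-38301, -147456) = -185757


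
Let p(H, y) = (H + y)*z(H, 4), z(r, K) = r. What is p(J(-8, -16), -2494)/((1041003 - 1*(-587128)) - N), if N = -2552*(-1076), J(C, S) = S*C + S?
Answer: 88928/372607 ≈ 0.23866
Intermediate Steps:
J(C, S) = S + C*S (J(C, S) = C*S + S = S + C*S)
N = 2745952
p(H, y) = H*(H + y) (p(H, y) = (H + y)*H = H*(H + y))
p(J(-8, -16), -2494)/((1041003 - 1*(-587128)) - N) = ((-16*(1 - 8))*(-16*(1 - 8) - 2494))/((1041003 - 1*(-587128)) - 1*2745952) = ((-16*(-7))*(-16*(-7) - 2494))/((1041003 + 587128) - 2745952) = (112*(112 - 2494))/(1628131 - 2745952) = (112*(-2382))/(-1117821) = -266784*(-1/1117821) = 88928/372607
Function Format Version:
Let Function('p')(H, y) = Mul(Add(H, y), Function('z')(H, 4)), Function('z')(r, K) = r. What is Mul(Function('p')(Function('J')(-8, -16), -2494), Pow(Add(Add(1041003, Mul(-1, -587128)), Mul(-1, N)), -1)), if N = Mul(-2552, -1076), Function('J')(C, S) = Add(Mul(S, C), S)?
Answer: Rational(88928, 372607) ≈ 0.23866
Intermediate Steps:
Function('J')(C, S) = Add(S, Mul(C, S)) (Function('J')(C, S) = Add(Mul(C, S), S) = Add(S, Mul(C, S)))
N = 2745952
Function('p')(H, y) = Mul(H, Add(H, y)) (Function('p')(H, y) = Mul(Add(H, y), H) = Mul(H, Add(H, y)))
Mul(Function('p')(Function('J')(-8, -16), -2494), Pow(Add(Add(1041003, Mul(-1, -587128)), Mul(-1, N)), -1)) = Mul(Mul(Mul(-16, Add(1, -8)), Add(Mul(-16, Add(1, -8)), -2494)), Pow(Add(Add(1041003, Mul(-1, -587128)), Mul(-1, 2745952)), -1)) = Mul(Mul(Mul(-16, -7), Add(Mul(-16, -7), -2494)), Pow(Add(Add(1041003, 587128), -2745952), -1)) = Mul(Mul(112, Add(112, -2494)), Pow(Add(1628131, -2745952), -1)) = Mul(Mul(112, -2382), Pow(-1117821, -1)) = Mul(-266784, Rational(-1, 1117821)) = Rational(88928, 372607)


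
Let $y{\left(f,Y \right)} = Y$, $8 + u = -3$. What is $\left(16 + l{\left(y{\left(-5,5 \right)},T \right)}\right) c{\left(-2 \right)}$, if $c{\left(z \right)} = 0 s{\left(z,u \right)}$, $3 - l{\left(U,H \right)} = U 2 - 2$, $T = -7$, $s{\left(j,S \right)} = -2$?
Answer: $0$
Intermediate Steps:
$u = -11$ ($u = -8 - 3 = -11$)
$l{\left(U,H \right)} = 5 - 2 U$ ($l{\left(U,H \right)} = 3 - \left(U 2 - 2\right) = 3 - \left(2 U - 2\right) = 3 - \left(-2 + 2 U\right) = 5 - 2 U$)
$c{\left(z \right)} = 0$ ($c{\left(z \right)} = 0 \left(-2\right) = 0$)
$\left(16 + l{\left(y{\left(-5,5 \right)},T \right)}\right) c{\left(-2 \right)} = \left(16 + \left(5 - 10\right)\right) 0 = \left(16 - 5\right) 0 = 11 \cdot 0 = 0$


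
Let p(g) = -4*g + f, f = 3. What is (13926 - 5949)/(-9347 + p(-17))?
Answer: -2659/3092 ≈ -0.85996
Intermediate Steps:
p(g) = 3 - 4*g (p(g) = -4*g + 3 = 3 - 4*g)
(13926 - 5949)/(-9347 + p(-17)) = (13926 - 5949)/(-9347 + (3 - 4*(-17))) = 7977/(-9347 + (3 + 68)) = 7977/(-9347 + 71) = 7977/(-9276) = 7977*(-1/9276) = -2659/3092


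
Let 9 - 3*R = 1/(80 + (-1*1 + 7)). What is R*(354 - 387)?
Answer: -8503/86 ≈ -98.872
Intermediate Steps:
R = 773/258 (R = 3 - 1/(3*(80 + (-1*1 + 7))) = 3 - 1/(3*(80 + (-1 + 7))) = 3 - 1/(3*(80 + 6)) = 3 - 1/3/86 = 3 - 1/3*1/86 = 3 - 1/258 = 773/258 ≈ 2.9961)
R*(354 - 387) = 773*(354 - 387)/258 = (773/258)*(-33) = -8503/86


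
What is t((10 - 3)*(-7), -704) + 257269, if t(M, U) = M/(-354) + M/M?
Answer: 91073629/354 ≈ 2.5727e+5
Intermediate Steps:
t(M, U) = 1 - M/354 (t(M, U) = M*(-1/354) + 1 = -M/354 + 1 = 1 - M/354)
t((10 - 3)*(-7), -704) + 257269 = (1 - (10 - 3)*(-7)/354) + 257269 = (1 - 7*(-7)/354) + 257269 = (1 - 1/354*(-49)) + 257269 = (1 + 49/354) + 257269 = 403/354 + 257269 = 91073629/354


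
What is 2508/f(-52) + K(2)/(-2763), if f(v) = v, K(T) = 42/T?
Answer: -577558/11973 ≈ -48.238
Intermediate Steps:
2508/f(-52) + K(2)/(-2763) = 2508/(-52) + (42/2)/(-2763) = 2508*(-1/52) + (42*(½))*(-1/2763) = -627/13 + 21*(-1/2763) = -627/13 - 7/921 = -577558/11973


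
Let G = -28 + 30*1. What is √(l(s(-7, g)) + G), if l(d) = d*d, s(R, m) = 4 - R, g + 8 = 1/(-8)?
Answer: √123 ≈ 11.091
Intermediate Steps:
g = -65/8 (g = -8 + 1/(-8) = -8 - ⅛ = -65/8 ≈ -8.1250)
G = 2 (G = -28 + 30 = 2)
l(d) = d²
√(l(s(-7, g)) + G) = √((4 - 1*(-7))² + 2) = √((4 + 7)² + 2) = √(11² + 2) = √(121 + 2) = √123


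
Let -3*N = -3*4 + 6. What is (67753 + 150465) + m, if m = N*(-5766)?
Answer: 206686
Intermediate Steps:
N = 2 (N = -(-3*4 + 6)/3 = -(-12 + 6)/3 = -1/3*(-6) = 2)
m = -11532 (m = 2*(-5766) = -11532)
(67753 + 150465) + m = (67753 + 150465) - 11532 = 218218 - 11532 = 206686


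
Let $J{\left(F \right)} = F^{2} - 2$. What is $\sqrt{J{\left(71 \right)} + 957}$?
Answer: $2 \sqrt{1499} \approx 77.434$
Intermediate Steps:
$J{\left(F \right)} = -2 + F^{2}$ ($J{\left(F \right)} = F^{2} - 2 = -2 + F^{2}$)
$\sqrt{J{\left(71 \right)} + 957} = \sqrt{\left(-2 + 71^{2}\right) + 957} = \sqrt{\left(-2 + 5041\right) + 957} = \sqrt{5039 + 957} = \sqrt{5996} = 2 \sqrt{1499}$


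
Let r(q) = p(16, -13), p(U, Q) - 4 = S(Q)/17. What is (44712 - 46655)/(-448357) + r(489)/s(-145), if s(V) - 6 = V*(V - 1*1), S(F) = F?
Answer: 724124091/161404933144 ≈ 0.0044864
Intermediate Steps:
p(U, Q) = 4 + Q/17
r(q) = 55/17 (r(q) = 4 + (1/17)*(-13) = 4 - 13/17 = 55/17)
s(V) = 6 + V*(-1 + V) (s(V) = 6 + V*(V - 1*1) = 6 + V*(V - 1) = 6 + V*(-1 + V))
(44712 - 46655)/(-448357) + r(489)/s(-145) = (44712 - 46655)/(-448357) + 55/(17*(6 + (-145)² - 1*(-145))) = -1943*(-1/448357) + 55/(17*(6 + 21025 + 145)) = 1943/448357 + (55/17)/21176 = 1943/448357 + (55/17)*(1/21176) = 1943/448357 + 55/359992 = 724124091/161404933144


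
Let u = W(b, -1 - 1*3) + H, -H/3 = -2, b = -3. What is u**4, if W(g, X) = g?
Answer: 81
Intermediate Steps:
H = 6 (H = -3*(-2) = 6)
u = 3 (u = -3 + 6 = 3)
u**4 = 3**4 = 81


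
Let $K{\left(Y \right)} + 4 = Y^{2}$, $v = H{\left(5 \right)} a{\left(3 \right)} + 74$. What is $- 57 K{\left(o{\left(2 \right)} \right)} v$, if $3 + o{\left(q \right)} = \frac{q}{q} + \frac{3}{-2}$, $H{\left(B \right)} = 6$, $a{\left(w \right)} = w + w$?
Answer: $- \frac{103455}{2} \approx -51728.0$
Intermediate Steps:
$a{\left(w \right)} = 2 w$
$o{\left(q \right)} = - \frac{7}{2}$ ($o{\left(q \right)} = -3 + \left(\frac{q}{q} + \frac{3}{-2}\right) = -3 + \left(1 + 3 \left(- \frac{1}{2}\right)\right) = -3 + \left(1 - \frac{3}{2}\right) = -3 - \frac{1}{2} = - \frac{7}{2}$)
$v = 110$ ($v = 6 \cdot 2 \cdot 3 + 74 = 6 \cdot 6 + 74 = 36 + 74 = 110$)
$K{\left(Y \right)} = -4 + Y^{2}$
$- 57 K{\left(o{\left(2 \right)} \right)} v = - 57 \left(-4 + \left(- \frac{7}{2}\right)^{2}\right) 110 = - 57 \left(-4 + \frac{49}{4}\right) 110 = \left(-57\right) \frac{33}{4} \cdot 110 = \left(- \frac{1881}{4}\right) 110 = - \frac{103455}{2}$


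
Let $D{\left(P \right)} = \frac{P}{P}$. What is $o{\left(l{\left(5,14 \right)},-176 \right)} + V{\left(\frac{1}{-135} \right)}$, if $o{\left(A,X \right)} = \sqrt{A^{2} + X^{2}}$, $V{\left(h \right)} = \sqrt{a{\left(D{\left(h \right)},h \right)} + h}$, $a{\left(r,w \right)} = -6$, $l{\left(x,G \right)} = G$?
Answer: $2 \sqrt{7793} + \frac{i \sqrt{12165}}{45} \approx 176.56 + 2.451 i$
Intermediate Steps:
$D{\left(P \right)} = 1$
$V{\left(h \right)} = \sqrt{-6 + h}$
$o{\left(l{\left(5,14 \right)},-176 \right)} + V{\left(\frac{1}{-135} \right)} = \sqrt{14^{2} + \left(-176\right)^{2}} + \sqrt{-6 + \frac{1}{-135}} = \sqrt{196 + 30976} + \sqrt{-6 - \frac{1}{135}} = \sqrt{31172} + \sqrt{- \frac{811}{135}} = 2 \sqrt{7793} + \frac{i \sqrt{12165}}{45}$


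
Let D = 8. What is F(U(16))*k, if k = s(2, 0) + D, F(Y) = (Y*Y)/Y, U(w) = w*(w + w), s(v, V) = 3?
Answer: 5632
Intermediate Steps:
U(w) = 2*w² (U(w) = w*(2*w) = 2*w²)
F(Y) = Y (F(Y) = Y²/Y = Y)
k = 11 (k = 3 + 8 = 11)
F(U(16))*k = (2*16²)*11 = (2*256)*11 = 512*11 = 5632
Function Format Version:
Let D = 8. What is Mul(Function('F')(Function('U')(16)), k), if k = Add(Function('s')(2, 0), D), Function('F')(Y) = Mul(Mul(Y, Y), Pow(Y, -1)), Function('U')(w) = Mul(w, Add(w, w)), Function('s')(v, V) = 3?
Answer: 5632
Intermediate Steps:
Function('U')(w) = Mul(2, Pow(w, 2)) (Function('U')(w) = Mul(w, Mul(2, w)) = Mul(2, Pow(w, 2)))
Function('F')(Y) = Y (Function('F')(Y) = Mul(Pow(Y, 2), Pow(Y, -1)) = Y)
k = 11 (k = Add(3, 8) = 11)
Mul(Function('F')(Function('U')(16)), k) = Mul(Mul(2, Pow(16, 2)), 11) = Mul(Mul(2, 256), 11) = Mul(512, 11) = 5632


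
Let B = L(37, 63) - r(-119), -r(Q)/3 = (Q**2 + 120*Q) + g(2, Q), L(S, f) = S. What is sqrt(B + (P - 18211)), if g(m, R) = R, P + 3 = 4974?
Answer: I*sqrt(13917) ≈ 117.97*I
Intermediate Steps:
P = 4971 (P = -3 + 4974 = 4971)
r(Q) = -363*Q - 3*Q**2 (r(Q) = -3*((Q**2 + 120*Q) + Q) = -3*(Q**2 + 121*Q) = -363*Q - 3*Q**2)
B = -677 (B = 37 - 3*(-119)*(-121 - 1*(-119)) = 37 - 3*(-119)*(-121 + 119) = 37 - 3*(-119)*(-2) = 37 - 1*714 = 37 - 714 = -677)
sqrt(B + (P - 18211)) = sqrt(-677 + (4971 - 18211)) = sqrt(-677 - 13240) = sqrt(-13917) = I*sqrt(13917)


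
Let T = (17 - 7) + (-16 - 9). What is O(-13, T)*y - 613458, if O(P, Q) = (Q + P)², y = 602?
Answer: -141490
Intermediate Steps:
T = -15 (T = 10 - 25 = -15)
O(P, Q) = (P + Q)²
O(-13, T)*y - 613458 = (-13 - 15)²*602 - 613458 = (-28)²*602 - 613458 = 784*602 - 613458 = 471968 - 613458 = -141490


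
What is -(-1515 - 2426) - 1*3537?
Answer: 404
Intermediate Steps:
-(-1515 - 2426) - 1*3537 = -1*(-3941) - 3537 = 3941 - 3537 = 404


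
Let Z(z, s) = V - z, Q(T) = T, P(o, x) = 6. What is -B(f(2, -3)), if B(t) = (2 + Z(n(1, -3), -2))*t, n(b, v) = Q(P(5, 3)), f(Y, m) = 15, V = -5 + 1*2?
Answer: 105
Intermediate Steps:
V = -3 (V = -5 + 2 = -3)
n(b, v) = 6
Z(z, s) = -3 - z
B(t) = -7*t (B(t) = (2 + (-3 - 1*6))*t = (2 + (-3 - 6))*t = (2 - 9)*t = -7*t)
-B(f(2, -3)) = -(-7)*15 = -1*(-105) = 105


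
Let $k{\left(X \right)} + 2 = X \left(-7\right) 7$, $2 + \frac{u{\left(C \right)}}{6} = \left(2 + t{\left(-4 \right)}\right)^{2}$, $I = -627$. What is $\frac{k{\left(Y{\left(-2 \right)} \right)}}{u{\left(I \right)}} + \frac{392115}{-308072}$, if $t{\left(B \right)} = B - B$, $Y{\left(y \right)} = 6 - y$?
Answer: $- \frac{31521437}{924216} \approx -34.106$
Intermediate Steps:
$t{\left(B \right)} = 0$
$u{\left(C \right)} = 12$ ($u{\left(C \right)} = -12 + 6 \left(2 + 0\right)^{2} = -12 + 6 \cdot 2^{2} = -12 + 6 \cdot 4 = -12 + 24 = 12$)
$k{\left(X \right)} = -2 - 49 X$ ($k{\left(X \right)} = -2 + X \left(-7\right) 7 = -2 + - 7 X 7 = -2 - 49 X$)
$\frac{k{\left(Y{\left(-2 \right)} \right)}}{u{\left(I \right)}} + \frac{392115}{-308072} = \frac{-2 - 49 \left(6 - -2\right)}{12} + \frac{392115}{-308072} = \left(-2 - 49 \left(6 + 2\right)\right) \frac{1}{12} + 392115 \left(- \frac{1}{308072}\right) = \left(-2 - 392\right) \frac{1}{12} - \frac{392115}{308072} = \left(-394\right) \frac{1}{12} - \frac{392115}{308072} = - \frac{197}{6} - \frac{392115}{308072} = - \frac{31521437}{924216}$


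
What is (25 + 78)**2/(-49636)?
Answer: -10609/49636 ≈ -0.21374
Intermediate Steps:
(25 + 78)**2/(-49636) = 103**2*(-1/49636) = 10609*(-1/49636) = -10609/49636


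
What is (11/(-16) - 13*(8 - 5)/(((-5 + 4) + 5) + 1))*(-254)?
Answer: 86233/40 ≈ 2155.8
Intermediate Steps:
(11/(-16) - 13*(8 - 5)/(((-5 + 4) + 5) + 1))*(-254) = (11*(-1/16) - 13*3/((-1 + 5) + 1))*(-254) = (-11/16 - 13*3/(4 + 1))*(-254) = (-11/16 - 13/(5*(1/3)))*(-254) = (-11/16 - 13/5/3)*(-254) = (-11/16 - 13*3/5)*(-254) = (-11/16 - 39/5)*(-254) = -679/80*(-254) = 86233/40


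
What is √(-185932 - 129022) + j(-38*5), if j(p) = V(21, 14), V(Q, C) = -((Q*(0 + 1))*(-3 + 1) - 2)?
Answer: 44 + I*√314954 ≈ 44.0 + 561.21*I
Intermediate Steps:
V(Q, C) = 2 + 2*Q (V(Q, C) = -((Q*1)*(-2) - 2) = -(Q*(-2) - 2) = -(-2*Q - 2) = -(-2 - 2*Q) = 2 + 2*Q)
j(p) = 44 (j(p) = 2 + 2*21 = 2 + 42 = 44)
√(-185932 - 129022) + j(-38*5) = √(-185932 - 129022) + 44 = √(-314954) + 44 = I*√314954 + 44 = 44 + I*√314954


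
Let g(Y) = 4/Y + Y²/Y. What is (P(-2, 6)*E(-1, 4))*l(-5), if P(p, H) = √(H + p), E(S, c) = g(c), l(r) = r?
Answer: -50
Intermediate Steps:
g(Y) = Y + 4/Y (g(Y) = 4/Y + Y = Y + 4/Y)
E(S, c) = c + 4/c
(P(-2, 6)*E(-1, 4))*l(-5) = (√(6 - 2)*(4 + 4/4))*(-5) = (√4*(4 + 4*(¼)))*(-5) = (2*(4 + 1))*(-5) = (2*5)*(-5) = 10*(-5) = -50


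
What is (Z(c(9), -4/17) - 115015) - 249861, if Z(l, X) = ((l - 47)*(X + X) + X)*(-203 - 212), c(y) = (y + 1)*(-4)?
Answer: -6490072/17 ≈ -3.8177e+5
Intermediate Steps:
c(y) = -4 - 4*y (c(y) = (1 + y)*(-4) = -4 - 4*y)
Z(l, X) = -415*X - 830*X*(-47 + l) (Z(l, X) = ((-47 + l)*(2*X) + X)*(-415) = (2*X*(-47 + l) + X)*(-415) = (X + 2*X*(-47 + l))*(-415) = -415*X - 830*X*(-47 + l))
(Z(c(9), -4/17) - 115015) - 249861 = (415*(-4/17)*(93 - 2*(-4 - 4*9)) - 115015) - 249861 = (415*(-4*1/17)*(93 - 2*(-4 - 36)) - 115015) - 249861 = (415*(-4/17)*(93 - 2*(-40)) - 115015) - 249861 = (415*(-4/17)*(93 + 80) - 115015) - 249861 = (415*(-4/17)*173 - 115015) - 249861 = (-287180/17 - 115015) - 249861 = -2242435/17 - 249861 = -6490072/17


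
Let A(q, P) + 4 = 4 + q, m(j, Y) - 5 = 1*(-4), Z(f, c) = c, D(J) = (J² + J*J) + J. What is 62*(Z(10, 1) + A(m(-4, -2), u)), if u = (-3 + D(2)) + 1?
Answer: 124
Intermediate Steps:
D(J) = J + 2*J² (D(J) = (J² + J²) + J = 2*J² + J = J + 2*J²)
u = 8 (u = (-3 + 2*(1 + 2*2)) + 1 = (-3 + 2*(1 + 4)) + 1 = (-3 + 2*5) + 1 = (-3 + 10) + 1 = 7 + 1 = 8)
m(j, Y) = 1 (m(j, Y) = 5 + 1*(-4) = 5 - 4 = 1)
A(q, P) = q (A(q, P) = -4 + (4 + q) = q)
62*(Z(10, 1) + A(m(-4, -2), u)) = 62*(1 + 1) = 62*2 = 124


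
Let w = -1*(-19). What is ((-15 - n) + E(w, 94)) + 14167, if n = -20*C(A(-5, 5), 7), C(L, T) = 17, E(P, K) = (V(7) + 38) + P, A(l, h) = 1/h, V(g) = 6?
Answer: 14555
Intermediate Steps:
w = 19
E(P, K) = 44 + P (E(P, K) = (6 + 38) + P = 44 + P)
n = -340 (n = -20*17 = -340)
((-15 - n) + E(w, 94)) + 14167 = ((-15 - 1*(-340)) + (44 + 19)) + 14167 = ((-15 + 340) + 63) + 14167 = (325 + 63) + 14167 = 388 + 14167 = 14555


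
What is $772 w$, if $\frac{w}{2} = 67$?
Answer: $103448$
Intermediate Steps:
$w = 134$ ($w = 2 \cdot 67 = 134$)
$772 w = 772 \cdot 134 = 103448$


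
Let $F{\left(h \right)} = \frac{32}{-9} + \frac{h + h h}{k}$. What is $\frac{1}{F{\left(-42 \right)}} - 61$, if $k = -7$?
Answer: $- \frac{137015}{2246} \approx -61.004$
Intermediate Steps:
$F{\left(h \right)} = - \frac{32}{9} - \frac{h}{7} - \frac{h^{2}}{7}$ ($F{\left(h \right)} = \frac{32}{-9} + \frac{h + h h}{-7} = 32 \left(- \frac{1}{9}\right) + \left(h + h^{2}\right) \left(- \frac{1}{7}\right) = - \frac{32}{9} - \left(\frac{h}{7} + \frac{h^{2}}{7}\right) = - \frac{32}{9} - \frac{h}{7} - \frac{h^{2}}{7}$)
$\frac{1}{F{\left(-42 \right)}} - 61 = \frac{1}{- \frac{32}{9} - -6 - \frac{\left(-42\right)^{2}}{7}} - 61 = \frac{1}{- \frac{32}{9} + 6 - 252} - 61 = \frac{1}{- \frac{2246}{9}} - 61 = - \frac{9}{2246} - 61 = - \frac{137015}{2246}$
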